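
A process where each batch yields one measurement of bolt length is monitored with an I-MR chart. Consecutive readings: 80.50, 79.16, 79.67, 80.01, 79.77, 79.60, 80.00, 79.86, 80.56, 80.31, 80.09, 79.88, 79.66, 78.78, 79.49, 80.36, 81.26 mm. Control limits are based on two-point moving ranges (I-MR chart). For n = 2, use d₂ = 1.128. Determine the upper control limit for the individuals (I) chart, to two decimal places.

81.29

X̄ = (80.50 + 79.16 + 79.67 + 80.01 + 79.77 + 79.60 + 80.00 + 79.86 + 80.56 + 80.31 + 80.09 + 79.88 + 79.66 + 78.78 + 79.49 + 80.36 + 81.26) / 17 = 79.9388
Moving ranges: 1.34, 0.51, 0.34, 0.24, 0.17, 0.40, 0.14, 0.70, 0.25, 0.22, 0.21, 0.22, 0.88, 0.71, 0.87, 0.90; M̄R̄ = 8.1000 / 16 = 0.5062
UCL = X̄ + 3·M̄R̄/d₂ = 79.9388 + 3 × 0.5062 / 1.128 = 81.2852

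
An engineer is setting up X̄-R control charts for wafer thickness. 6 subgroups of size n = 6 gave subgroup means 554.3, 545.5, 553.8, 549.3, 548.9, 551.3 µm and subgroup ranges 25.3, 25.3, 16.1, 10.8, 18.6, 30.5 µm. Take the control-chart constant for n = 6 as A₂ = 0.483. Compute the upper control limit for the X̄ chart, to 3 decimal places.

560.708

X̄̄ = (554.3 + 545.5 + 553.8 + 549.3 + 548.9 + 551.3) / 6 = 3303.1000 / 6 = 550.5167
R̄ = (25.3 + 25.3 + 16.1 + 10.8 + 18.6 + 30.5) / 6 = 126.6000 / 6 = 21.1000
UCL = X̄̄ + A₂·R̄ = 550.5167 + 0.483 × 21.1000 = 560.7080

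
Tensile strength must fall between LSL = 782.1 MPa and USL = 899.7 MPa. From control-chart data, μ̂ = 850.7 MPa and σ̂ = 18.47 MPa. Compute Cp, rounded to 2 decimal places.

1.06

Cp = (USL − LSL) / (6σ̂) = (899.7 − 782.1) / (6 × 18.47) = 117.6000 / 110.8200 = 1.0612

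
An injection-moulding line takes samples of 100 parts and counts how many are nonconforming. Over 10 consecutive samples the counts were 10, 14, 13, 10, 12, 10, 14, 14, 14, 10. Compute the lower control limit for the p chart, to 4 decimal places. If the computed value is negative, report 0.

0.0232

p̄ = Σdᵢ / (k·n) = 121 / (10 × 100) = 0.12100
LCL = p̄ − 3·√(p̄(1−p̄)/n) = 0.12100 − 3 × 0.03261 = 0.02316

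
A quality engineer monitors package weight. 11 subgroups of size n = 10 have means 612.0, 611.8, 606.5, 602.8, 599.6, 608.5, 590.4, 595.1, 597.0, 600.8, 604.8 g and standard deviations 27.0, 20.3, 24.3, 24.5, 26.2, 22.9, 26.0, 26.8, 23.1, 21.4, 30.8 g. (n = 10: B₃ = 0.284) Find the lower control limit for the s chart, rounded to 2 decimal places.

7.06

s̄ = (27.0 + 20.3 + 24.3 + 24.5 + 26.2 + 22.9 + 26.0 + 26.8 + 23.1 + 21.4 + 30.8) / 11 = 24.8455
LCL_s = B₃·s̄ = 0.284 × 24.8455 = 7.0561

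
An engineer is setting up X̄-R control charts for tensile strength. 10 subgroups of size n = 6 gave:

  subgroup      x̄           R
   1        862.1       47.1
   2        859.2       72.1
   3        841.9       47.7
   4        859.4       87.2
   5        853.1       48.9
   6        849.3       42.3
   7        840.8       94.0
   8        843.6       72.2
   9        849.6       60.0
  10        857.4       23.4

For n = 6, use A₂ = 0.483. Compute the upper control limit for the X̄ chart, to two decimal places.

880.37

X̄̄ = (862.1 + 859.2 + 841.9 + 859.4 + 853.1 + 849.3 + 840.8 + 843.6 + 849.6 + 857.4) / 10 = 8516.4000 / 10 = 851.6400
R̄ = (47.1 + 72.1 + 47.7 + 87.2 + 48.9 + 42.3 + 94.0 + 72.2 + 60.0 + 23.4) / 10 = 594.9000 / 10 = 59.4900
UCL = X̄̄ + A₂·R̄ = 851.6400 + 0.483 × 59.4900 = 880.3737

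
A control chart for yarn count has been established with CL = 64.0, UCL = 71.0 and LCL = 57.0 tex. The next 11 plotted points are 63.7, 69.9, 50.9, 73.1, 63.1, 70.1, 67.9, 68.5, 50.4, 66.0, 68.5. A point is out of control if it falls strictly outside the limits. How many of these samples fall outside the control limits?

Compare each point to [57.0, 71.0]: sample 3 = 50.9 < LCL; sample 4 = 73.1 > UCL; sample 9 = 50.4 < LCL.

3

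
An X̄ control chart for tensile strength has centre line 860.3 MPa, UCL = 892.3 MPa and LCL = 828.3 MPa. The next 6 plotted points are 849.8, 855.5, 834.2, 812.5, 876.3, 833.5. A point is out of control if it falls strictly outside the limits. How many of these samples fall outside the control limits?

1

Compare each point to [828.3, 892.3]: sample 4 = 812.5 < LCL.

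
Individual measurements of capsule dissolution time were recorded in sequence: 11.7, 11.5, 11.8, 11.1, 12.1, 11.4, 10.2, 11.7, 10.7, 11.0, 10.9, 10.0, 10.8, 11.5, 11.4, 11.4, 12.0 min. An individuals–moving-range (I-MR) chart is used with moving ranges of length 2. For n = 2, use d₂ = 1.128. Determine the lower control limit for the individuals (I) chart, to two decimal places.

9.57

X̄ = (11.7 + 11.5 + 11.8 + 11.1 + 12.1 + 11.4 + 10.2 + 11.7 + 10.7 + 11.0 + 10.9 + 10.0 + 10.8 + 11.5 + 11.4 + 11.4 + 12.0) / 17 = 11.2471
Moving ranges: 0.2, 0.3, 0.7, 1.0, 0.7, 1.2, 1.5, 1.0, 0.3, 0.1, 0.9, 0.8, 0.7, 0.1, 0.0, 0.6; M̄R̄ = 10.1000 / 16 = 0.6312
LCL = X̄ − 3·M̄R̄/d₂ = 11.2471 − 3 × 0.6312 / 1.128 = 9.5682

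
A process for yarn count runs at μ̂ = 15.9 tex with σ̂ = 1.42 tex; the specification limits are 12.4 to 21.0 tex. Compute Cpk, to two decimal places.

Cpu = (USL − μ̂) / (3σ̂) = (21.0 − 15.9) / (3 × 1.42) = 1.1972; Cpl = (μ̂ − LSL) / (3σ̂) = (15.9 − 12.4) / (3 × 1.42) = 0.8216; Cpk = min(Cpu, Cpl) = 0.8216

0.82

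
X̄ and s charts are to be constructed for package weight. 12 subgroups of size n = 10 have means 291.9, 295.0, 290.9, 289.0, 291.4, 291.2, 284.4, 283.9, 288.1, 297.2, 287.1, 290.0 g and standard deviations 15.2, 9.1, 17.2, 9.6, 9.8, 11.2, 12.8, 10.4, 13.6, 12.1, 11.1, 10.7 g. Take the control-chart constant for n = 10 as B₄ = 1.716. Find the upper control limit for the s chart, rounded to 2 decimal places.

20.42

s̄ = (15.2 + 9.1 + 17.2 + 9.6 + 9.8 + 11.2 + 12.8 + 10.4 + 13.6 + 12.1 + 11.1 + 10.7) / 12 = 11.9000
UCL_s = B₄·s̄ = 1.716 × 11.9000 = 20.4204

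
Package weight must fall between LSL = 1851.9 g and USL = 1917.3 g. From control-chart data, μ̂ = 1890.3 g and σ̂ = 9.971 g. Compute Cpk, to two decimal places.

Cpu = (USL − μ̂) / (3σ̂) = (1917.3 − 1890.3) / (3 × 9.971) = 0.9026; Cpl = (μ̂ − LSL) / (3σ̂) = (1890.3 − 1851.9) / (3 × 9.971) = 1.2837; Cpk = min(Cpu, Cpl) = 0.9026

0.90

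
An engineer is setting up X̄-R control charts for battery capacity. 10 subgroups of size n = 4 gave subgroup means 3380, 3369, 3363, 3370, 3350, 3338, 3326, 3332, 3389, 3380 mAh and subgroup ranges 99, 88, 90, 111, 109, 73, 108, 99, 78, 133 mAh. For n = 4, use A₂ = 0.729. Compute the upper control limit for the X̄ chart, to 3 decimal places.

X̄̄ = (3380 + 3369 + 3363 + 3370 + 3350 + 3338 + 3326 + 3332 + 3389 + 3380) / 10 = 33597.0000 / 10 = 3359.7000
R̄ = (99 + 88 + 90 + 111 + 109 + 73 + 108 + 99 + 78 + 133) / 10 = 988.0000 / 10 = 98.8000
UCL = X̄̄ + A₂·R̄ = 3359.7000 + 0.729 × 98.8000 = 3431.7252

3431.725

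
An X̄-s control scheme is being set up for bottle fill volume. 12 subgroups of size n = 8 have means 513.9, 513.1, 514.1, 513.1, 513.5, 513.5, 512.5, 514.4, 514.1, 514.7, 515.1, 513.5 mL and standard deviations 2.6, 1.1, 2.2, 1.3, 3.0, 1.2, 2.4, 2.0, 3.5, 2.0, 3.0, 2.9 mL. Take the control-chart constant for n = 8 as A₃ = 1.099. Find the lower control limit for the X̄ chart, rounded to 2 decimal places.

511.30

X̄̄ = (513.9 + 513.1 + 514.1 + 513.1 + 513.5 + 513.5 + 512.5 + 514.4 + 514.1 + 514.7 + 515.1 + 513.5) / 12 = 513.7917
s̄ = (2.6 + 1.1 + 2.2 + 1.3 + 3.0 + 1.2 + 2.4 + 2.0 + 3.5 + 2.0 + 3.0 + 2.9) / 12 = 2.2667
LCL = X̄̄ − A₃·s̄ = 513.7917 − 1.099 × 2.2667 = 511.3006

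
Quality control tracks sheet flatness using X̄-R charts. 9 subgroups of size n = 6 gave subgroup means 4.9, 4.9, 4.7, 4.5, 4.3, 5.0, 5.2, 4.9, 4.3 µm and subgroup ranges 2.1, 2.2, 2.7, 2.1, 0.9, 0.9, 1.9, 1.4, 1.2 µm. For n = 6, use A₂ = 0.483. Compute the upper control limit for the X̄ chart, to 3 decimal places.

5.571

X̄̄ = (4.9 + 4.9 + 4.7 + 4.5 + 4.3 + 5.0 + 5.2 + 4.9 + 4.3) / 9 = 42.7000 / 9 = 4.7444
R̄ = (2.1 + 2.2 + 2.7 + 2.1 + 0.9 + 0.9 + 1.9 + 1.4 + 1.2) / 9 = 15.4000 / 9 = 1.7111
UCL = X̄̄ + A₂·R̄ = 4.7444 + 0.483 × 1.7111 = 5.5709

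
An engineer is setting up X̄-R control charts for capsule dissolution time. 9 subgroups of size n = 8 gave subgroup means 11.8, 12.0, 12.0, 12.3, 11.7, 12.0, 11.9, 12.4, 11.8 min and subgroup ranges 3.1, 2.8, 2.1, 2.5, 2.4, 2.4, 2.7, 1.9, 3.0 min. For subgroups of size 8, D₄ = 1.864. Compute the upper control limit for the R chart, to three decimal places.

R̄ = (3.1 + 2.8 + 2.1 + 2.5 + 2.4 + 2.4 + 2.7 + 1.9 + 3.0) / 9 = 22.9000 / 9 = 2.5444
UCL_R = D₄·R̄ = 1.864 × 2.5444 = 4.7428

4.743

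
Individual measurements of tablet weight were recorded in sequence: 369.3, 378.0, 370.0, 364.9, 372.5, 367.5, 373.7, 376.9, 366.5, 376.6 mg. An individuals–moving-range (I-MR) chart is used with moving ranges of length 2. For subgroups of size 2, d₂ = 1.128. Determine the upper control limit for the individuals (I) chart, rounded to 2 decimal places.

390.59

X̄ = (369.3 + 378.0 + 370.0 + 364.9 + 372.5 + 367.5 + 373.7 + 376.9 + 366.5 + 376.6) / 10 = 371.5900
Moving ranges: 8.7, 8.0, 5.1, 7.6, 5.0, 6.2, 3.2, 10.4, 10.1; M̄R̄ = 64.3000 / 9 = 7.1444
UCL = X̄ + 3·M̄R̄/d₂ = 371.5900 + 3 × 7.1444 / 1.128 = 390.5912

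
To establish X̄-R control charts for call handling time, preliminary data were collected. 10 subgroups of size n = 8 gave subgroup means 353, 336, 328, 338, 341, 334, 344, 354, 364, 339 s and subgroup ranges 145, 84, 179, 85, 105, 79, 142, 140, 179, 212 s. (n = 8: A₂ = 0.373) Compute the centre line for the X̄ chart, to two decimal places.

X̄̄ = (353 + 336 + 328 + 338 + 341 + 334 + 344 + 354 + 364 + 339) / 10 = 3431.0000 / 10 = 343.1000
CL = X̄̄ = 343.1000

343.10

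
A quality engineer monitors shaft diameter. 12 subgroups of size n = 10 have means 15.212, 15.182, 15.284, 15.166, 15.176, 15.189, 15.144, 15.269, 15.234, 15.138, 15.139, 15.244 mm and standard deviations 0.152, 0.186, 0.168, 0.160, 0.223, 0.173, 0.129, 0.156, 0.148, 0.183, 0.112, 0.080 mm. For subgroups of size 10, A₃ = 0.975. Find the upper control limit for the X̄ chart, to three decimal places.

15.350

X̄̄ = (15.212 + 15.182 + 15.284 + 15.166 + 15.176 + 15.189 + 15.144 + 15.269 + 15.234 + 15.138 + 15.139 + 15.244) / 12 = 15.1981
s̄ = (0.152 + 0.186 + 0.168 + 0.160 + 0.223 + 0.173 + 0.129 + 0.156 + 0.148 + 0.183 + 0.112 + 0.080) / 12 = 0.1558
UCL = X̄̄ + A₃·s̄ = 15.1981 + 0.975 × 0.1558 = 15.3500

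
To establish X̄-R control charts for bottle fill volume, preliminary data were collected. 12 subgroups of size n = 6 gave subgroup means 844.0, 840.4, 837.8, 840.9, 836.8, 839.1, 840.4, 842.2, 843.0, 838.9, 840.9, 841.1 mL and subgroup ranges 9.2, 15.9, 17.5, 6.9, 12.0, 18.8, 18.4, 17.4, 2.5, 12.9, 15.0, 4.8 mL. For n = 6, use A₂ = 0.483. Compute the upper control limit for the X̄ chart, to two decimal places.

X̄̄ = (844.0 + 840.4 + 837.8 + 840.9 + 836.8 + 839.1 + 840.4 + 842.2 + 843.0 + 838.9 + 840.9 + 841.1) / 12 = 10085.5000 / 12 = 840.4583
R̄ = (9.2 + 15.9 + 17.5 + 6.9 + 12.0 + 18.8 + 18.4 + 17.4 + 2.5 + 12.9 + 15.0 + 4.8) / 12 = 151.3000 / 12 = 12.6083
UCL = X̄̄ + A₂·R̄ = 840.4583 + 0.483 × 12.6083 = 846.5482

846.55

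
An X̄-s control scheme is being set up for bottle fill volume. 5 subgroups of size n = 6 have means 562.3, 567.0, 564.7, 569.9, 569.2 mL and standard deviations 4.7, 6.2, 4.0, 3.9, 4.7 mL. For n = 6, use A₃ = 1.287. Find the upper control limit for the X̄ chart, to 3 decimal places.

572.669

X̄̄ = (562.3 + 567.0 + 564.7 + 569.9 + 569.2) / 5 = 566.6200
s̄ = (4.7 + 6.2 + 4.0 + 3.9 + 4.7) / 5 = 4.7000
UCL = X̄̄ + A₃·s̄ = 566.6200 + 1.287 × 4.7000 = 572.6689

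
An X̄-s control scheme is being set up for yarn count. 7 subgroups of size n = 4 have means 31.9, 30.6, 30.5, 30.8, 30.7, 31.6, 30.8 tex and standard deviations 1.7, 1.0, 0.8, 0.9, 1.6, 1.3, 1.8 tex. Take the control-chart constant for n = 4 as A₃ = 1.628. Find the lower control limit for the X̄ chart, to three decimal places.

28.869

X̄̄ = (31.9 + 30.6 + 30.5 + 30.8 + 30.7 + 31.6 + 30.8) / 7 = 30.9857
s̄ = (1.7 + 1.0 + 0.8 + 0.9 + 1.6 + 1.3 + 1.8) / 7 = 1.3000
LCL = X̄̄ − A₃·s̄ = 30.9857 − 1.628 × 1.3000 = 28.8693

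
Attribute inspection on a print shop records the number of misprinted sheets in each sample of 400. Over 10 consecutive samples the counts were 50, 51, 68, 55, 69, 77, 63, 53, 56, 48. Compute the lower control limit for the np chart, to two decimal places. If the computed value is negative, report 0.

p̄ = Σdᵢ / (k·n) = 590 / (10 × 400) = 0.14750
LCL = np̄ − 3·√(np̄(1−p̄)) = 59.0000 − 3 × 7.0921 = 37.7238

37.72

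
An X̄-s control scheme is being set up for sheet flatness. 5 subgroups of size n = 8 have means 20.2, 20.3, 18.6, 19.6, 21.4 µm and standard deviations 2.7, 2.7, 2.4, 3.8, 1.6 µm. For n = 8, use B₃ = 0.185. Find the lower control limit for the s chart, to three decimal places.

0.488

s̄ = (2.7 + 2.7 + 2.4 + 3.8 + 1.6) / 5 = 2.6400
LCL_s = B₃·s̄ = 0.185 × 2.6400 = 0.4884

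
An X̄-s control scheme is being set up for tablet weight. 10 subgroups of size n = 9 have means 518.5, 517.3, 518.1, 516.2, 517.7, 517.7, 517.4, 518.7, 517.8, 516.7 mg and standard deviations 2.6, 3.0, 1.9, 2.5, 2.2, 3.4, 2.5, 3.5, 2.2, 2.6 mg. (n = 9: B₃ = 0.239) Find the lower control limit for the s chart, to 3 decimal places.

0.631

s̄ = (2.6 + 3.0 + 1.9 + 2.5 + 2.2 + 3.4 + 2.5 + 3.5 + 2.2 + 2.6) / 10 = 2.6400
LCL_s = B₃·s̄ = 0.239 × 2.6400 = 0.6310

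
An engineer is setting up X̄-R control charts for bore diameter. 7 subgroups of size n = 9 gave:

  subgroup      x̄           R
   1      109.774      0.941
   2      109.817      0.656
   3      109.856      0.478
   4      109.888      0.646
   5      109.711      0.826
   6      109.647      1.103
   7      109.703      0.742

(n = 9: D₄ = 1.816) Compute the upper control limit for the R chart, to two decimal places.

R̄ = (0.941 + 0.656 + 0.478 + 0.646 + 0.826 + 1.103 + 0.742) / 7 = 5.3920 / 7 = 0.7703
UCL_R = D₄·R̄ = 1.816 × 0.7703 = 1.3988

1.40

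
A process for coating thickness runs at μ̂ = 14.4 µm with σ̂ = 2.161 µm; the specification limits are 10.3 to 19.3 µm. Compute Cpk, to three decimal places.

0.632

Cpu = (USL − μ̂) / (3σ̂) = (19.3 − 14.4) / (3 × 2.161) = 0.7558; Cpl = (μ̂ − LSL) / (3σ̂) = (14.4 − 10.3) / (3 × 2.161) = 0.6324; Cpk = min(Cpu, Cpl) = 0.6324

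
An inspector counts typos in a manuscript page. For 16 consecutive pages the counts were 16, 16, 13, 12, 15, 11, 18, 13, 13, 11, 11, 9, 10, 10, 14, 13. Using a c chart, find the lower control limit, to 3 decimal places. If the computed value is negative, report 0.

2.074

c̄ = (16 + 16 + 13 + 12 + 15 + 11 + 18 + 13 + 13 + 11 + 11 + 9 + 10 + 10 + 14 + 13) / 16 = 205 / 16 = 12.8125
LCL = c̄ − 3√c̄ = 12.8125 − 3 × 3.5795 = 2.0741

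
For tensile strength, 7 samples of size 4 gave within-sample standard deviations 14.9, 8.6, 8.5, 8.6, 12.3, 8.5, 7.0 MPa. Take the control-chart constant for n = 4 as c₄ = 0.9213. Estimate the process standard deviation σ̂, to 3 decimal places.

s̄ = (14.9 + 8.6 + 8.5 + 8.6 + 12.3 + 8.5 + 7.0) / 7 = 9.7714
σ̂ = s̄ / c₄ = 9.7714 / 0.9213 = 10.6061

10.606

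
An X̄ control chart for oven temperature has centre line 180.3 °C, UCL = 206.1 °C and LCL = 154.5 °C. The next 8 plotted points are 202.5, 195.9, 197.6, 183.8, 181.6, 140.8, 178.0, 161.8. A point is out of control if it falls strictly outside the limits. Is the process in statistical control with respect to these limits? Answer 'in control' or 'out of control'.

Compare each point to [154.5, 206.1]: sample 6 = 140.8 < LCL.

out of control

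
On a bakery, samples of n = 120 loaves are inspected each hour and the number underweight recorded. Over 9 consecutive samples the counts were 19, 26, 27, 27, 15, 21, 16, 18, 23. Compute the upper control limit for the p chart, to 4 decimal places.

p̄ = Σdᵢ / (k·n) = 192 / (9 × 120) = 0.17778
UCL = p̄ + 3·√(p̄(1−p̄)/n) = 0.17778 + 3 × √(0.17778×0.82222/120) = 0.17778 + 3 × 0.03490 = 0.28248

0.2825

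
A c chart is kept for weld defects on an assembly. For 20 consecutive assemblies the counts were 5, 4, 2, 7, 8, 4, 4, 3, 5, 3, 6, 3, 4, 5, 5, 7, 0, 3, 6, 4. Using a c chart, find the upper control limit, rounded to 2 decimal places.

10.69

c̄ = (5 + 4 + 2 + 7 + 8 + 4 + 4 + 3 + 5 + 3 + 6 + 3 + 4 + 5 + 5 + 7 + 0 + 3 + 6 + 4) / 20 = 88 / 20 = 4.4000
UCL = c̄ + 3√c̄ = 4.4000 + 3 × √4.4000 = 4.4000 + 3 × 2.0976 = 10.6929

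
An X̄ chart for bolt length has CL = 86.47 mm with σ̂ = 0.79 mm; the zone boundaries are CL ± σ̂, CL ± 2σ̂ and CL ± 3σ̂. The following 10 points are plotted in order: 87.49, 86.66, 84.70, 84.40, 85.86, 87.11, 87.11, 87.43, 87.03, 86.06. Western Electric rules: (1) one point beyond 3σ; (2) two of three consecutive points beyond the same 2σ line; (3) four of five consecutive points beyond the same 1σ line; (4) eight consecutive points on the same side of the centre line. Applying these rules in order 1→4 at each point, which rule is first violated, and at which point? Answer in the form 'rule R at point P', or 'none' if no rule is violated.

rule 2 at point 4

Zone of each point (C = within 1σ̂, B = 1σ̂–2σ̂, A = 2σ̂–3σ̂, * = beyond 3σ̂; sign = side of CL): 1:+B, 2:+C, 3:-A, 4:-A, 5:-C, 6:+C, 7:+C, 8:+B, 9:+C, 10:-C
Rule 2 (two of three consecutive points beyond the same 2σ limit) is satisfied at point 4.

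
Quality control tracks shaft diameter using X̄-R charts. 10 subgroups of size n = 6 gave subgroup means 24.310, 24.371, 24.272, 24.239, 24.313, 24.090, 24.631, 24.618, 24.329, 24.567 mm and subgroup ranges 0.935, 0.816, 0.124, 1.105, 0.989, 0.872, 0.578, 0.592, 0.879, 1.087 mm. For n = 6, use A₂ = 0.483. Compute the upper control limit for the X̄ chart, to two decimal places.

X̄̄ = (24.310 + 24.371 + 24.272 + 24.239 + 24.313 + 24.090 + 24.631 + 24.618 + 24.329 + 24.567) / 10 = 243.7400 / 10 = 24.3740
R̄ = (0.935 + 0.816 + 0.124 + 1.105 + 0.989 + 0.872 + 0.578 + 0.592 + 0.879 + 1.087) / 10 = 7.9770 / 10 = 0.7977
UCL = X̄̄ + A₂·R̄ = 24.3740 + 0.483 × 0.7977 = 24.7593

24.76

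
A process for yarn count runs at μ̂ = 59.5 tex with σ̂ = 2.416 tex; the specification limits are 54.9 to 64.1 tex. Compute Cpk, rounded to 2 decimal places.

Cpu = (USL − μ̂) / (3σ̂) = (64.1 − 59.5) / (3 × 2.416) = 0.6347; Cpl = (μ̂ − LSL) / (3σ̂) = (59.5 − 54.9) / (3 × 2.416) = 0.6347; Cpk = min(Cpu, Cpl) = 0.6347

0.63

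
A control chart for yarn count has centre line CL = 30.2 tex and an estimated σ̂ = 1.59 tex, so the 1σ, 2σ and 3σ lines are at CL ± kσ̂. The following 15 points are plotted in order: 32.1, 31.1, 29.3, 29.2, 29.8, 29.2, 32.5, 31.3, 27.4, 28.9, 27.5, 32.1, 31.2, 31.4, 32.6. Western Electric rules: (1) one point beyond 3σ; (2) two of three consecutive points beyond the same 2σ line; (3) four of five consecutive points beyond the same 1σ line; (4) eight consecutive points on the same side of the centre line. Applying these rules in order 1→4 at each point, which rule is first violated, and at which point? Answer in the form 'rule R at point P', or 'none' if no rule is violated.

Zone of each point (C = within 1σ̂, B = 1σ̂–2σ̂, A = 2σ̂–3σ̂, * = beyond 3σ̂; sign = side of CL): 1:+B, 2:+C, 3:-C, 4:-C, 5:-C, 6:-C, 7:+B, 8:+C, 9:-B, 10:-C, 11:-B, 12:+B, 13:+C, 14:+C, 15:+B
No rule fires across all 15 points.

none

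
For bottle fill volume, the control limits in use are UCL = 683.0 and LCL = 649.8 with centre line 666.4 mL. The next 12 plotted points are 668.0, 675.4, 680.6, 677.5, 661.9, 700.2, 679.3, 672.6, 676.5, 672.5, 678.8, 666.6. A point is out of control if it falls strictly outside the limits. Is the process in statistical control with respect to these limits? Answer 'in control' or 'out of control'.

Compare each point to [649.8, 683.0]: sample 6 = 700.2 > UCL.

out of control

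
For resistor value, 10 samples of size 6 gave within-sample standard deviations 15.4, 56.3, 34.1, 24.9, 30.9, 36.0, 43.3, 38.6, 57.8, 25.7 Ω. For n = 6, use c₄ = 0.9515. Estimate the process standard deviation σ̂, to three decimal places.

38.150

s̄ = (15.4 + 56.3 + 34.1 + 24.9 + 30.9 + 36.0 + 43.3 + 38.6 + 57.8 + 25.7) / 10 = 36.3000
σ̂ = s̄ / c₄ = 36.3000 / 0.9515 = 38.1503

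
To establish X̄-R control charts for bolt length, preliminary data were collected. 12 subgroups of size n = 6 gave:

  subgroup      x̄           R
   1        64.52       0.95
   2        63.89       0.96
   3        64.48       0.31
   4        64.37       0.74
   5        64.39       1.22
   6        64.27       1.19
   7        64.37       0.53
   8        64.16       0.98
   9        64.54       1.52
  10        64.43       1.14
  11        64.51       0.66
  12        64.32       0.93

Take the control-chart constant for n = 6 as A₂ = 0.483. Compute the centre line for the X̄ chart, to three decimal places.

X̄̄ = (64.52 + 63.89 + 64.48 + 64.37 + 64.39 + 64.27 + 64.37 + 64.16 + 64.54 + 64.43 + 64.51 + 64.32) / 12 = 772.2500 / 12 = 64.3542
CL = X̄̄ = 64.3542

64.354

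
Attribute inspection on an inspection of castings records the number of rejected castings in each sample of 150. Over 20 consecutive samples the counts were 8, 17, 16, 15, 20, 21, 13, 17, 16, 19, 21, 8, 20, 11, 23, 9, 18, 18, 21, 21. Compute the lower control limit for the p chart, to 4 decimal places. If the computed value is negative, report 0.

p̄ = Σdᵢ / (k·n) = 332 / (20 × 150) = 0.11067
LCL = p̄ − 3·√(p̄(1−p̄)/n) = 0.11067 − 3 × 0.02562 = 0.03382

0.0338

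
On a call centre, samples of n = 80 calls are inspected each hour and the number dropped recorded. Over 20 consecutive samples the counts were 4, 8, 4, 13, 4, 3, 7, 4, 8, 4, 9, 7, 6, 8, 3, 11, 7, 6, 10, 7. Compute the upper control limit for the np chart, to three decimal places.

14.058

p̄ = Σdᵢ / (k·n) = 133 / (20 × 80) = 0.08313
UCL = np̄ + 3·√(np̄(1−p̄)) = 6.6500 + 3 × √(6.6500×0.91687) = 6.6500 + 3 × 2.4693 = 14.0578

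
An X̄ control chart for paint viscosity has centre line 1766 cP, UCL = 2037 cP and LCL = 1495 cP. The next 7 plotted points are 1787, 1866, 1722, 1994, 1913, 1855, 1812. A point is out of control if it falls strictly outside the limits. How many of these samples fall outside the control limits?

All 7 points lie within [1495, 2037].

0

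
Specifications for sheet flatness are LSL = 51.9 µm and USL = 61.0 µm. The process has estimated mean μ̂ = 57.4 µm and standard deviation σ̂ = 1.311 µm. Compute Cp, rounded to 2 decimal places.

1.16

Cp = (USL − LSL) / (6σ̂) = (61.0 − 51.9) / (6 × 1.311) = 9.1000 / 7.8660 = 1.1569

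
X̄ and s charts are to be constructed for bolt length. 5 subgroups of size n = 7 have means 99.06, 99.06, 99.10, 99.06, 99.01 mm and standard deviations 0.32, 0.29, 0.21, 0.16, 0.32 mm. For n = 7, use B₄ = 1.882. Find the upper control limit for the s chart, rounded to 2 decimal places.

0.49

s̄ = (0.32 + 0.29 + 0.21 + 0.16 + 0.32) / 5 = 0.2600
UCL_s = B₄·s̄ = 1.882 × 0.2600 = 0.4893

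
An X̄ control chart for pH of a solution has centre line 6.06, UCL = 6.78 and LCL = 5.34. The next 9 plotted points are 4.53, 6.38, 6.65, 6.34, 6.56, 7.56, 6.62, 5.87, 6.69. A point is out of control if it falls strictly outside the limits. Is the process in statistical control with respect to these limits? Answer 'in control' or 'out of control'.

out of control

Compare each point to [5.34, 6.78]: sample 1 = 4.53 < LCL; sample 6 = 7.56 > UCL.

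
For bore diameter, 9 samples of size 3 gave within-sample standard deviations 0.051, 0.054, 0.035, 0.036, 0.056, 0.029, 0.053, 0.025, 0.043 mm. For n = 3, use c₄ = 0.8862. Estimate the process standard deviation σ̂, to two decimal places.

s̄ = (0.051 + 0.054 + 0.035 + 0.036 + 0.056 + 0.029 + 0.053 + 0.025 + 0.043) / 9 = 0.0424
σ̂ = s̄ / c₄ = 0.0424 / 0.8862 = 0.0479

0.05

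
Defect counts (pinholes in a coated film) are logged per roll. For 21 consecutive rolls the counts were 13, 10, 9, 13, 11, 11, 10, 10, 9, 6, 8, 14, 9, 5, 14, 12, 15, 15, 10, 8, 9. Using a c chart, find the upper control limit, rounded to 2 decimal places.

20.26

c̄ = (13 + 10 + 9 + 13 + 11 + 11 + 10 + 10 + 9 + 6 + 8 + 14 + 9 + 5 + 14 + 12 + 15 + 15 + 10 + 8 + 9) / 21 = 221 / 21 = 10.5238
UCL = c̄ + 3√c̄ = 10.5238 + 3 × √10.5238 = 10.5238 + 3 × 3.2440 = 20.2559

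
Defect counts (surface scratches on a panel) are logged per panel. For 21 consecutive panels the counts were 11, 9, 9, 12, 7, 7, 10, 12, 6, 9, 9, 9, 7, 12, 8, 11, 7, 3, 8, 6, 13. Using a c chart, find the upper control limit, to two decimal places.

17.71

c̄ = (11 + 9 + 9 + 12 + 7 + 7 + 10 + 12 + 6 + 9 + 9 + 9 + 7 + 12 + 8 + 11 + 7 + 3 + 8 + 6 + 13) / 21 = 185 / 21 = 8.8095
UCL = c̄ + 3√c̄ = 8.8095 + 3 × √8.8095 = 8.8095 + 3 × 2.9681 = 17.7138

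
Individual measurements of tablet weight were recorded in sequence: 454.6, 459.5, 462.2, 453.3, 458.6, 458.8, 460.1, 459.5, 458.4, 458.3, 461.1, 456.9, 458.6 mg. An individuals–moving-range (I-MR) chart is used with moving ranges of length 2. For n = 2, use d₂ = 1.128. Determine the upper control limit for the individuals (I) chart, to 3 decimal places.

X̄ = (454.6 + 459.5 + 462.2 + 453.3 + 458.6 + 458.8 + 460.1 + 459.5 + 458.4 + 458.3 + 461.1 + 456.9 + 458.6) / 13 = 458.4538
Moving ranges: 4.9, 2.7, 8.9, 5.3, 0.2, 1.3, 0.6, 1.1, 0.1, 2.8, 4.2, 1.7; M̄R̄ = 33.8000 / 12 = 2.8167
UCL = X̄ + 3·M̄R̄/d₂ = 458.4538 + 3 × 2.8167 / 1.128 = 465.9450

465.945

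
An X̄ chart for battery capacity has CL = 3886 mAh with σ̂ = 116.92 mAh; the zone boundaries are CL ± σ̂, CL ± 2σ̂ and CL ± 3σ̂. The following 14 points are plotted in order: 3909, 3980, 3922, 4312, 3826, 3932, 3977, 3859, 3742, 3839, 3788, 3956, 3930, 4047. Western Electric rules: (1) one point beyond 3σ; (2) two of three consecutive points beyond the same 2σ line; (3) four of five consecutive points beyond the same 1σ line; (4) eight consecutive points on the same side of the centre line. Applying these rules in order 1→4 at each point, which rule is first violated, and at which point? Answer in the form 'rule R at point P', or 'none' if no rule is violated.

Zone of each point (C = within 1σ̂, B = 1σ̂–2σ̂, A = 2σ̂–3σ̂, * = beyond 3σ̂; sign = side of CL): 1:+C, 2:+C, 3:+C, 4:+*, 5:-C, 6:+C, 7:+C, 8:-C, 9:-B, 10:-C, 11:-C, 12:+C, 13:+C, 14:+B
Rule 1 (one point beyond the 3σ limits) is satisfied at point 4.

rule 1 at point 4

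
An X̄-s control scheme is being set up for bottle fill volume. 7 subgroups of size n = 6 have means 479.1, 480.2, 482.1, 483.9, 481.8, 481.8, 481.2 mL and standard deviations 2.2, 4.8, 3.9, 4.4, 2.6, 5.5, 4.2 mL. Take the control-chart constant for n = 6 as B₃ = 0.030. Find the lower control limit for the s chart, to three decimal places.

0.118

s̄ = (2.2 + 4.8 + 3.9 + 4.4 + 2.6 + 5.5 + 4.2) / 7 = 3.9429
LCL_s = B₃·s̄ = 0.030 × 3.9429 = 0.1183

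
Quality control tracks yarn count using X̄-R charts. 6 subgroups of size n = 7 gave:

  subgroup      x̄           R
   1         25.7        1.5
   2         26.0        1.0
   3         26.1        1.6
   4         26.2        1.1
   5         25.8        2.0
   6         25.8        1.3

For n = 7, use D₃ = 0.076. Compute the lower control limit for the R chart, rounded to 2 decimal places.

R̄ = (1.5 + 1.0 + 1.6 + 1.1 + 2.0 + 1.3) / 6 = 8.5000 / 6 = 1.4167
LCL_R = D₃·R̄ = 0.076 × 1.4167 = 0.1077

0.11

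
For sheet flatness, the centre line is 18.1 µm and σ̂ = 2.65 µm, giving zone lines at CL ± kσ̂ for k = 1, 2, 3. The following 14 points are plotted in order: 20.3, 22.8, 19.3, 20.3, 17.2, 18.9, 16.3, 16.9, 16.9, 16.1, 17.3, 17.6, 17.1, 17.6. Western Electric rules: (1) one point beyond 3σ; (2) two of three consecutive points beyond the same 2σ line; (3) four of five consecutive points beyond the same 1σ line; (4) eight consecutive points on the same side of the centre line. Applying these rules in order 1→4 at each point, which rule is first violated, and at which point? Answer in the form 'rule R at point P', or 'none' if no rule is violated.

Zone of each point (C = within 1σ̂, B = 1σ̂–2σ̂, A = 2σ̂–3σ̂, * = beyond 3σ̂; sign = side of CL): 1:+C, 2:+B, 3:+C, 4:+C, 5:-C, 6:+C, 7:-C, 8:-C, 9:-C, 10:-C, 11:-C, 12:-C, 13:-C, 14:-C
Rule 4 (eight consecutive points on the same side of the centre line) is satisfied at point 14.

rule 4 at point 14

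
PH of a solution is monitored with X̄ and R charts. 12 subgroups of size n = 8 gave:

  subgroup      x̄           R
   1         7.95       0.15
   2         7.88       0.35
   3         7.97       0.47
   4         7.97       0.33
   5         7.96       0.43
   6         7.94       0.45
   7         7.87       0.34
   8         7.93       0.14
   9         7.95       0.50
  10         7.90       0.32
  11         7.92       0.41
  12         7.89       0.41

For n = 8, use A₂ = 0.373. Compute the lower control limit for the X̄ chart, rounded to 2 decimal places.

X̄̄ = (7.95 + 7.88 + 7.97 + 7.97 + 7.96 + 7.94 + 7.87 + 7.93 + 7.95 + 7.90 + 7.92 + 7.89) / 12 = 95.1300 / 12 = 7.9275
R̄ = (0.15 + 0.35 + 0.47 + 0.33 + 0.43 + 0.45 + 0.34 + 0.14 + 0.50 + 0.32 + 0.41 + 0.41) / 12 = 4.3000 / 12 = 0.3583
LCL = X̄̄ − A₂·R̄ = 7.9275 − 0.373 × 0.3583 = 7.7938

7.79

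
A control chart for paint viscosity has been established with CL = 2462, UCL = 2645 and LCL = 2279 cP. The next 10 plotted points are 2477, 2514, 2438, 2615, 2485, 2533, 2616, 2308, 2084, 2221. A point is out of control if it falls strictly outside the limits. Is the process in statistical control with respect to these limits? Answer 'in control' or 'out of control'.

Compare each point to [2279, 2645]: sample 9 = 2084 < LCL; sample 10 = 2221 < LCL.

out of control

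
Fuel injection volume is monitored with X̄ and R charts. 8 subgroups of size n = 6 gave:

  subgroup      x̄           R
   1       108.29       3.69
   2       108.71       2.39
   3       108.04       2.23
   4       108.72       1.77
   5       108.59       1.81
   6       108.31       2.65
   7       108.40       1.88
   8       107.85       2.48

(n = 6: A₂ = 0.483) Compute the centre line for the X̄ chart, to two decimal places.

108.36

X̄̄ = (108.29 + 108.71 + 108.04 + 108.72 + 108.59 + 108.31 + 108.40 + 107.85) / 8 = 866.9100 / 8 = 108.3637
CL = X̄̄ = 108.3637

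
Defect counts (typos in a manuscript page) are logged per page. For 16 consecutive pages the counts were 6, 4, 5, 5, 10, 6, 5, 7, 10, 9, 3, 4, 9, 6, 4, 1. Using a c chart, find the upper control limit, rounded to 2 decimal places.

13.15

c̄ = (6 + 4 + 5 + 5 + 10 + 6 + 5 + 7 + 10 + 9 + 3 + 4 + 9 + 6 + 4 + 1) / 16 = 94 / 16 = 5.8750
UCL = c̄ + 3√c̄ = 5.8750 + 3 × √5.8750 = 5.8750 + 3 × 2.4238 = 13.1465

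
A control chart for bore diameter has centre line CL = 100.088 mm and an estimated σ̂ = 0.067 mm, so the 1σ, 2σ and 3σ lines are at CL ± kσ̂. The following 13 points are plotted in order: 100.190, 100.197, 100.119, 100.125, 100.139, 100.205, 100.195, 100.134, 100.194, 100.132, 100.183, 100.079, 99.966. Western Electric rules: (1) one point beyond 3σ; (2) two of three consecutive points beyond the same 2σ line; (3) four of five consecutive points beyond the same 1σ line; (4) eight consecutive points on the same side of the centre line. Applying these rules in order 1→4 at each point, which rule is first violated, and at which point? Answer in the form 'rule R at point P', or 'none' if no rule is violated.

rule 4 at point 8

Zone of each point (C = within 1σ̂, B = 1σ̂–2σ̂, A = 2σ̂–3σ̂, * = beyond 3σ̂; sign = side of CL): 1:+B, 2:+B, 3:+C, 4:+C, 5:+C, 6:+B, 7:+B, 8:+C, 9:+B, 10:+C, 11:+B, 12:-C, 13:-B
Rule 4 (eight consecutive points on the same side of the centre line) is satisfied at point 8.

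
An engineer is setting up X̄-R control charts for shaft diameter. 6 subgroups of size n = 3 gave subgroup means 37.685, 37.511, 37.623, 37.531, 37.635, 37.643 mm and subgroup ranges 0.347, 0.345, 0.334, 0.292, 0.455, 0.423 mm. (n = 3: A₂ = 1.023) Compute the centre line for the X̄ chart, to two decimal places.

X̄̄ = (37.685 + 37.511 + 37.623 + 37.531 + 37.635 + 37.643) / 6 = 225.6280 / 6 = 37.6047
CL = X̄̄ = 37.6047

37.60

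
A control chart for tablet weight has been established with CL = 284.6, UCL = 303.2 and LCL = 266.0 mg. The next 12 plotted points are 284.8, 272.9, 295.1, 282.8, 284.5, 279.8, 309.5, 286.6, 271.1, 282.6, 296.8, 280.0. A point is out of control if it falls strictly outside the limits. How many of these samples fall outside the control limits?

1

Compare each point to [266.0, 303.2]: sample 7 = 309.5 > UCL.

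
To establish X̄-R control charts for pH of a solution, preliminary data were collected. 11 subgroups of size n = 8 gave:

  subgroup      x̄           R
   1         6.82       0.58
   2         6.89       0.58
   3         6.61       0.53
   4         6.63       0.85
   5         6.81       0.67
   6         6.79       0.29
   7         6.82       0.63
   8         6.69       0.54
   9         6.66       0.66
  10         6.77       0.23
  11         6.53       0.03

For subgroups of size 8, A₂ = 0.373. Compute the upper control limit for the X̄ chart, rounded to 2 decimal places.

X̄̄ = (6.82 + 6.89 + 6.61 + 6.63 + 6.81 + 6.79 + 6.82 + 6.69 + 6.66 + 6.77 + 6.53) / 11 = 74.0200 / 11 = 6.7291
R̄ = (0.58 + 0.58 + 0.53 + 0.85 + 0.67 + 0.29 + 0.63 + 0.54 + 0.66 + 0.23 + 0.03) / 11 = 5.5900 / 11 = 0.5082
UCL = X̄̄ + A₂·R̄ = 6.7291 + 0.373 × 0.5082 = 6.9186

6.92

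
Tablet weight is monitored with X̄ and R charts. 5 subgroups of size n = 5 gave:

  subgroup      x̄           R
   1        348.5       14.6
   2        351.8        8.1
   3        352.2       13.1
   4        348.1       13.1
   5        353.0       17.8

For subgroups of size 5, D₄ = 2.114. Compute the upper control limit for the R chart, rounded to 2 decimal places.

R̄ = (14.6 + 8.1 + 13.1 + 13.1 + 17.8) / 5 = 66.7000 / 5 = 13.3400
UCL_R = D₄·R̄ = 2.114 × 13.3400 = 28.2008

28.20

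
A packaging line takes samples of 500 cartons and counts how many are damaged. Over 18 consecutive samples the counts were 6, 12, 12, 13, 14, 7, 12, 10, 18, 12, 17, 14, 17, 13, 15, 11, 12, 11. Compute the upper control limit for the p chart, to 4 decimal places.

0.0461

p̄ = Σdᵢ / (k·n) = 226 / (18 × 500) = 0.02511
UCL = p̄ + 3·√(p̄(1−p̄)/n) = 0.02511 + 3 × √(0.02511×0.97489/500) = 0.02511 + 3 × 0.00700 = 0.04610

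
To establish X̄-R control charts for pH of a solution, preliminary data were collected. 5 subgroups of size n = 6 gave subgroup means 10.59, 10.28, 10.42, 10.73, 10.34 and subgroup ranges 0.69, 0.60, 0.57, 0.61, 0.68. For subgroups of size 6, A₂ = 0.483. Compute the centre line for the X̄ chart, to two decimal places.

10.47

X̄̄ = (10.59 + 10.28 + 10.42 + 10.73 + 10.34) / 5 = 52.3600 / 5 = 10.4720
CL = X̄̄ = 10.4720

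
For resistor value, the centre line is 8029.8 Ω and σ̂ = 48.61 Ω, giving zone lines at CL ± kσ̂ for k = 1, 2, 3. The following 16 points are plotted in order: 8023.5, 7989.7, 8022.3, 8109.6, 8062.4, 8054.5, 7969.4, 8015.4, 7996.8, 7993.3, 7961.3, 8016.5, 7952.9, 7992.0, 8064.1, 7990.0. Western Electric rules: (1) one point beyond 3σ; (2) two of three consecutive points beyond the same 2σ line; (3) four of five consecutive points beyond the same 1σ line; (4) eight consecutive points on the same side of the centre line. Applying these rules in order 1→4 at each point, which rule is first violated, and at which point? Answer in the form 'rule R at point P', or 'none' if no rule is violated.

rule 4 at point 14

Zone of each point (C = within 1σ̂, B = 1σ̂–2σ̂, A = 2σ̂–3σ̂, * = beyond 3σ̂; sign = side of CL): 1:-C, 2:-C, 3:-C, 4:+B, 5:+C, 6:+C, 7:-B, 8:-C, 9:-C, 10:-C, 11:-B, 12:-C, 13:-B, 14:-C, 15:+C, 16:-C
Rule 4 (eight consecutive points on the same side of the centre line) is satisfied at point 14.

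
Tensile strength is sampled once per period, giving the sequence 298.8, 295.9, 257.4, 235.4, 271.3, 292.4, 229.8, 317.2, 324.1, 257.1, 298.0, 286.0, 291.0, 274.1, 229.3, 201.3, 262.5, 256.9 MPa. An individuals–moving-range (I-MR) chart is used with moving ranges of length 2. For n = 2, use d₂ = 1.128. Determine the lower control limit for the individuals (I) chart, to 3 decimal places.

183.622

X̄ = (298.8 + 295.9 + 257.4 + 235.4 + 271.3 + 292.4 + 229.8 + 317.2 + 324.1 + 257.1 + 298.0 + 286.0 + 291.0 + 274.1 + 229.3 + 201.3 + 262.5 + 256.9) / 18 = 271.0278
Moving ranges: 2.9, 38.5, 22.0, 35.9, 21.1, 62.6, 87.4, 6.9, 67.0, 40.9, 12.0, 5.0, 16.9, 44.8, 28.0, 61.2, 5.6; M̄R̄ = 558.7000 / 17 = 32.8647
LCL = X̄ − 3·M̄R̄/d₂ = 271.0278 − 3 × 32.8647 / 1.128 = 183.6216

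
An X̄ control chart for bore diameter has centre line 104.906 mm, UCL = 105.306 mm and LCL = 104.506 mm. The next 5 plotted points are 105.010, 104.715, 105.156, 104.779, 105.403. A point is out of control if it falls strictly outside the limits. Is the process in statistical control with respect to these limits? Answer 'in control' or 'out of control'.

out of control

Compare each point to [104.506, 105.306]: sample 5 = 105.403 > UCL.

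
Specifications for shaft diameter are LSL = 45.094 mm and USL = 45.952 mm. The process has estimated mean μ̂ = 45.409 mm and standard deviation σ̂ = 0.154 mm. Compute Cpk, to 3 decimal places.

0.682

Cpu = (USL − μ̂) / (3σ̂) = (45.952 − 45.409) / (3 × 0.154) = 1.1753; Cpl = (μ̂ − LSL) / (3σ̂) = (45.409 − 45.094) / (3 × 0.154) = 0.6818; Cpk = min(Cpu, Cpl) = 0.6818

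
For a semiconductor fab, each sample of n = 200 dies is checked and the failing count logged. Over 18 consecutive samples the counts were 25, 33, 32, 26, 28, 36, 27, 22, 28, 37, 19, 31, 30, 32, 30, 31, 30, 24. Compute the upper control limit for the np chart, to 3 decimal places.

p̄ = Σdᵢ / (k·n) = 521 / (18 × 200) = 0.14472
UCL = np̄ + 3·√(np̄(1−p̄)) = 28.9444 + 3 × √(28.9444×0.85528) = 28.9444 + 3 × 4.9755 = 43.8709

43.871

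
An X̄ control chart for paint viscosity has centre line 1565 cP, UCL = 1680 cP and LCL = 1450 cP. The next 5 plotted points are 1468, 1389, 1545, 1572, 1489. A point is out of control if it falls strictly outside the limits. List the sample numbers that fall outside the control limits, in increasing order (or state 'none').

2

Compare each point to [1450, 1680]: sample 2 = 1389 < LCL.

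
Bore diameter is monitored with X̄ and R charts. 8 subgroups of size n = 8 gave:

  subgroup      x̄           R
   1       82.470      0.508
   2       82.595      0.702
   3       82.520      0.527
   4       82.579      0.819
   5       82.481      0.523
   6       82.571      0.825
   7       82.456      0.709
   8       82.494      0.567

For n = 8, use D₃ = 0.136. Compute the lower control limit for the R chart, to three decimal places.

R̄ = (0.508 + 0.702 + 0.527 + 0.819 + 0.523 + 0.825 + 0.709 + 0.567) / 8 = 5.1800 / 8 = 0.6475
LCL_R = D₃·R̄ = 0.136 × 0.6475 = 0.0881

0.088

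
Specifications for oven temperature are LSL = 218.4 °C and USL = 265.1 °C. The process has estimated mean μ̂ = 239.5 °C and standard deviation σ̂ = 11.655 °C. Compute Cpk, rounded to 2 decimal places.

0.60

Cpu = (USL − μ̂) / (3σ̂) = (265.1 − 239.5) / (3 × 11.655) = 0.7322; Cpl = (μ̂ − LSL) / (3σ̂) = (239.5 − 218.4) / (3 × 11.655) = 0.6035; Cpk = min(Cpu, Cpl) = 0.6035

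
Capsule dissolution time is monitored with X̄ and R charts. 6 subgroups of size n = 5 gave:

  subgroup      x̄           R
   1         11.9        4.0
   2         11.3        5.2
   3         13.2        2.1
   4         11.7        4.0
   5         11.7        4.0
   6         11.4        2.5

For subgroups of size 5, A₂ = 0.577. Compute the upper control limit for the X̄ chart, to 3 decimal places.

X̄̄ = (11.9 + 11.3 + 13.2 + 11.7 + 11.7 + 11.4) / 6 = 71.2000 / 6 = 11.8667
R̄ = (4.0 + 5.2 + 2.1 + 4.0 + 4.0 + 2.5) / 6 = 21.8000 / 6 = 3.6333
UCL = X̄̄ + A₂·R̄ = 11.8667 + 0.577 × 3.6333 = 13.9631

13.963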